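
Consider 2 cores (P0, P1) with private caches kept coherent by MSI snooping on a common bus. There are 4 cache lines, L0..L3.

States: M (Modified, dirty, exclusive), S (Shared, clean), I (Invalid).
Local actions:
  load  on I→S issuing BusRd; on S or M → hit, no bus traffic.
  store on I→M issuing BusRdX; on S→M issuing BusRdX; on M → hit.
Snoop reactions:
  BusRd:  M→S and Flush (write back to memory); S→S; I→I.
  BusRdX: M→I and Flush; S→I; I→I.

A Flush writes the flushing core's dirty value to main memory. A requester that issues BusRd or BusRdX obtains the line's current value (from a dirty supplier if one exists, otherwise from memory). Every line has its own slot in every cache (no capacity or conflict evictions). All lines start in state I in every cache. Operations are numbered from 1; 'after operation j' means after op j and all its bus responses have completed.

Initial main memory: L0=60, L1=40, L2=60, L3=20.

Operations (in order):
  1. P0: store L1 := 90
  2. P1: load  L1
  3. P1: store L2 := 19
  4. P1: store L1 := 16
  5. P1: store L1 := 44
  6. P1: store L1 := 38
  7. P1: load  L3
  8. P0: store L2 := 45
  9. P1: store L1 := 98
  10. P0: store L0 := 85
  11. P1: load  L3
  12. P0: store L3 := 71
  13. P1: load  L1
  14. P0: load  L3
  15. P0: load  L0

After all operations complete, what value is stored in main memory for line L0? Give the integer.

memory[L0] = 60

1. P0: store L1 := 90  bus=[BusRdX]  L1: P0=M P1=I  mem[L1]=40
2. P1: load  L1  bus=[BusRd,Flush]  L1: P0=S P1=S  mem[L1]=90
3. P1: store L2 := 19  bus=[BusRdX]  L2: P0=I P1=M  mem[L2]=60
4. P1: store L1 := 16  bus=[BusRdX]  L1: P0=I P1=M  mem[L1]=90
5. P1: store L1 := 44  bus=[-]  L1: P0=I P1=M  mem[L1]=90
6. P1: store L1 := 38  bus=[-]  L1: P0=I P1=M  mem[L1]=90
7. P1: load  L3  bus=[BusRd]  L3: P0=I P1=S  mem[L3]=20
8. P0: store L2 := 45  bus=[BusRdX,Flush]  L2: P0=M P1=I  mem[L2]=19
9. P1: store L1 := 98  bus=[-]  L1: P0=I P1=M  mem[L1]=90
10. P0: store L0 := 85  bus=[BusRdX]  L0: P0=M P1=I  mem[L0]=60
11. P1: load  L3  bus=[-]  L3: P0=I P1=S  mem[L3]=20
12. P0: store L3 := 71  bus=[BusRdX]  L3: P0=M P1=I  mem[L3]=20
13. P1: load  L1  bus=[-]  L1: P0=I P1=M  mem[L1]=90
14. P0: load  L3  bus=[-]  L3: P0=M P1=I  mem[L3]=20
15. P0: load  L0  bus=[-]  L0: P0=M P1=I  mem[L0]=60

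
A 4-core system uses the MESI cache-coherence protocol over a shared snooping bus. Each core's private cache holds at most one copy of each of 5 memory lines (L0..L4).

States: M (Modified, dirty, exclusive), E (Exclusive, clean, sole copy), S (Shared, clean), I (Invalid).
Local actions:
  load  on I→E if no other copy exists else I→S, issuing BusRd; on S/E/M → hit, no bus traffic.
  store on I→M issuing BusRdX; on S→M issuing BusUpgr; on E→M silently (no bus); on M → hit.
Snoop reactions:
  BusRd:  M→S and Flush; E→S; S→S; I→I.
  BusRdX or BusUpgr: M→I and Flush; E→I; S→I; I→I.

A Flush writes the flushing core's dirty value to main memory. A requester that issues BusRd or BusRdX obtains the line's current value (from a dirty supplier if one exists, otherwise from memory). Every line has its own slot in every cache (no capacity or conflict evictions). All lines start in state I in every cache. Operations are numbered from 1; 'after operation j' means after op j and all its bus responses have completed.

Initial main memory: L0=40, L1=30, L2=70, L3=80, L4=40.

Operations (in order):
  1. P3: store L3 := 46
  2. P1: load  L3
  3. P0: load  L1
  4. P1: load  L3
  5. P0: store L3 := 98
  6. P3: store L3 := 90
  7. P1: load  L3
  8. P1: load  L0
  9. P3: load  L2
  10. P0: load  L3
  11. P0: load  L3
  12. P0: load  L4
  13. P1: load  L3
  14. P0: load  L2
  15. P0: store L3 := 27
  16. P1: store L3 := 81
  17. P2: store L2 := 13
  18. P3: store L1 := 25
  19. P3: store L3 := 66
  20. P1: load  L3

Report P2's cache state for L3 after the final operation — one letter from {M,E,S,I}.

step 1: P3: store L3 := 46  ⟶  IIIM  (L3)  txn=BusRdX  M[L3]=80
step 2: P1: load  L3  ⟶  ISIS  (L3)  txn=BusRd+Flush  M[L3]=46
step 3: P0: load  L1  ⟶  EIII  (L1)  txn=BusRd  M[L1]=30
step 4: P1: load  L3  ⟶  ISIS  (L3)  txn=∅  M[L3]=46
step 5: P0: store L3 := 98  ⟶  MIII  (L3)  txn=BusRdX  M[L3]=46
step 6: P3: store L3 := 90  ⟶  IIIM  (L3)  txn=BusRdX+Flush  M[L3]=98
step 7: P1: load  L3  ⟶  ISIS  (L3)  txn=BusRd+Flush  M[L3]=90
step 8: P1: load  L0  ⟶  IEII  (L0)  txn=BusRd  M[L0]=40
step 9: P3: load  L2  ⟶  IIIE  (L2)  txn=BusRd  M[L2]=70
step 10: P0: load  L3  ⟶  SSIS  (L3)  txn=BusRd  M[L3]=90
step 11: P0: load  L3  ⟶  SSIS  (L3)  txn=∅  M[L3]=90
step 12: P0: load  L4  ⟶  EIII  (L4)  txn=BusRd  M[L4]=40
step 13: P1: load  L3  ⟶  SSIS  (L3)  txn=∅  M[L3]=90
step 14: P0: load  L2  ⟶  SIIS  (L2)  txn=BusRd  M[L2]=70
step 15: P0: store L3 := 27  ⟶  MIII  (L3)  txn=BusUpgr  M[L3]=90
step 16: P1: store L3 := 81  ⟶  IMII  (L3)  txn=BusRdX+Flush  M[L3]=27
step 17: P2: store L2 := 13  ⟶  IIMI  (L2)  txn=BusRdX  M[L2]=70
step 18: P3: store L1 := 25  ⟶  IIIM  (L1)  txn=BusRdX  M[L1]=30
step 19: P3: store L3 := 66  ⟶  IIIM  (L3)  txn=BusRdX+Flush  M[L3]=81
step 20: P1: load  L3  ⟶  ISIS  (L3)  txn=BusRd+Flush  M[L3]=66

state = I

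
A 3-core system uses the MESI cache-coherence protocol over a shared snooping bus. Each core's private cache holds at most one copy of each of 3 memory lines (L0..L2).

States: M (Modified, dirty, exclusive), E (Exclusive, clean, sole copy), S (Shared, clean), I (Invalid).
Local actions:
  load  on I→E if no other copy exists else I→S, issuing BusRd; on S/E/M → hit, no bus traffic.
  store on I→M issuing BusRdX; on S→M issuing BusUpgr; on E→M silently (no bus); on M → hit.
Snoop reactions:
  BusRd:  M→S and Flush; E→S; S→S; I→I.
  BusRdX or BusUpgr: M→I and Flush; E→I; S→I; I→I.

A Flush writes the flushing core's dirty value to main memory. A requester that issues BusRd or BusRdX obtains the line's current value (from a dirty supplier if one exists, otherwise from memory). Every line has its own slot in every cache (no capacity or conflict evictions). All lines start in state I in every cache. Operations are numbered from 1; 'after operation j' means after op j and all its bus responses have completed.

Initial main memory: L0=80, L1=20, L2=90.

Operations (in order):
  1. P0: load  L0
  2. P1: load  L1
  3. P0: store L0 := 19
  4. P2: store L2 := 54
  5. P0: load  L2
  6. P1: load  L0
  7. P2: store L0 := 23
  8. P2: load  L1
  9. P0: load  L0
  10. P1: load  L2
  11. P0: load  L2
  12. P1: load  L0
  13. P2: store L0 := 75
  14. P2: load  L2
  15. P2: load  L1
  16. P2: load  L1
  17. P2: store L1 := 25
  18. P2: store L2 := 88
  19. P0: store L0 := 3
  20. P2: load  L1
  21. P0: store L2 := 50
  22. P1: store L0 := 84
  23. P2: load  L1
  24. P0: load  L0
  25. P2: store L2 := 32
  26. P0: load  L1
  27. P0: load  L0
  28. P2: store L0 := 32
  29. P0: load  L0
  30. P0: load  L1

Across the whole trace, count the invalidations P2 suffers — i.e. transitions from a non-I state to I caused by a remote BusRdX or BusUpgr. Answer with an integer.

invalidations = 2

1. P0: load  L0  bus=[BusRd]  L0: P0=E P1=I P2=I  mem[L0]=80
2. P1: load  L1  bus=[BusRd]  L1: P0=I P1=E P2=I  mem[L1]=20
3. P0: store L0 := 19  bus=[-]  L0: P0=M P1=I P2=I  mem[L0]=80
4. P2: store L2 := 54  bus=[BusRdX]  L2: P0=I P1=I P2=M  mem[L2]=90
5. P0: load  L2  bus=[BusRd,Flush]  L2: P0=S P1=I P2=S  mem[L2]=54
6. P1: load  L0  bus=[BusRd,Flush]  L0: P0=S P1=S P2=I  mem[L0]=19
7. P2: store L0 := 23  bus=[BusRdX]  L0: P0=I P1=I P2=M  mem[L0]=19
8. P2: load  L1  bus=[BusRd]  L1: P0=I P1=S P2=S  mem[L1]=20
9. P0: load  L0  bus=[BusRd,Flush]  L0: P0=S P1=I P2=S  mem[L0]=23
10. P1: load  L2  bus=[BusRd]  L2: P0=S P1=S P2=S  mem[L2]=54
11. P0: load  L2  bus=[-]  L2: P0=S P1=S P2=S  mem[L2]=54
12. P1: load  L0  bus=[BusRd]  L0: P0=S P1=S P2=S  mem[L0]=23
13. P2: store L0 := 75  bus=[BusUpgr]  L0: P0=I P1=I P2=M  mem[L0]=23
14. P2: load  L2  bus=[-]  L2: P0=S P1=S P2=S  mem[L2]=54
15. P2: load  L1  bus=[-]  L1: P0=I P1=S P2=S  mem[L1]=20
16. P2: load  L1  bus=[-]  L1: P0=I P1=S P2=S  mem[L1]=20
17. P2: store L1 := 25  bus=[BusUpgr]  L1: P0=I P1=I P2=M  mem[L1]=20
18. P2: store L2 := 88  bus=[BusUpgr]  L2: P0=I P1=I P2=M  mem[L2]=54
19. P0: store L0 := 3  bus=[BusRdX,Flush]  L0: P0=M P1=I P2=I  mem[L0]=75
20. P2: load  L1  bus=[-]  L1: P0=I P1=I P2=M  mem[L1]=20
21. P0: store L2 := 50  bus=[BusRdX,Flush]  L2: P0=M P1=I P2=I  mem[L2]=88
22. P1: store L0 := 84  bus=[BusRdX,Flush]  L0: P0=I P1=M P2=I  mem[L0]=3
23. P2: load  L1  bus=[-]  L1: P0=I P1=I P2=M  mem[L1]=20
24. P0: load  L0  bus=[BusRd,Flush]  L0: P0=S P1=S P2=I  mem[L0]=84
25. P2: store L2 := 32  bus=[BusRdX,Flush]  L2: P0=I P1=I P2=M  mem[L2]=50
26. P0: load  L1  bus=[BusRd,Flush]  L1: P0=S P1=I P2=S  mem[L1]=25
27. P0: load  L0  bus=[-]  L0: P0=S P1=S P2=I  mem[L0]=84
28. P2: store L0 := 32  bus=[BusRdX]  L0: P0=I P1=I P2=M  mem[L0]=84
29. P0: load  L0  bus=[BusRd,Flush]  L0: P0=S P1=I P2=S  mem[L0]=32
30. P0: load  L1  bus=[-]  L1: P0=S P1=I P2=S  mem[L1]=25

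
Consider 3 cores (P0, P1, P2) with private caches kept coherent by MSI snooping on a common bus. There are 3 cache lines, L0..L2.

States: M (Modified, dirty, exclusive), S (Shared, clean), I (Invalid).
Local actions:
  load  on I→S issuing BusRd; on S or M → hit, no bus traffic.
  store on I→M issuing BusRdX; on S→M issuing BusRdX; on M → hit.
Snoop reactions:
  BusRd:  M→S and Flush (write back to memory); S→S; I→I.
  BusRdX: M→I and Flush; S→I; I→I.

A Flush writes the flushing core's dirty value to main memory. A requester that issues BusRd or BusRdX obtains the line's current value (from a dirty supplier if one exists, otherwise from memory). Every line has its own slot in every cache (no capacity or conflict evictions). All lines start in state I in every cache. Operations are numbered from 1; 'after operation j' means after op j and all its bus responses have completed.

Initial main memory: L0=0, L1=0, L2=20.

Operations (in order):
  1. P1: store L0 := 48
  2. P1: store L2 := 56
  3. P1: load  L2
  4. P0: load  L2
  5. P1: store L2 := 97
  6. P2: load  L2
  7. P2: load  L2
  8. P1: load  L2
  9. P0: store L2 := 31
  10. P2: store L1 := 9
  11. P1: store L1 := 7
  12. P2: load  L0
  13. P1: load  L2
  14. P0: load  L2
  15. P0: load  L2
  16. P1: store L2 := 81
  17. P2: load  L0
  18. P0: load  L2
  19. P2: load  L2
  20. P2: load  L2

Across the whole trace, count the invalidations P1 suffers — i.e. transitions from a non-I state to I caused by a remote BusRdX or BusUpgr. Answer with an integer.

step 1: P1: store L0 := 48  ⟶  IMI  (L0)  txn=BusRdX  M[L0]=0
step 2: P1: store L2 := 56  ⟶  IMI  (L2)  txn=BusRdX  M[L2]=20
step 3: P1: load  L2  ⟶  IMI  (L2)  txn=∅  M[L2]=20
step 4: P0: load  L2  ⟶  SSI  (L2)  txn=BusRd+Flush  M[L2]=56
step 5: P1: store L2 := 97  ⟶  IMI  (L2)  txn=BusRdX  M[L2]=56
step 6: P2: load  L2  ⟶  ISS  (L2)  txn=BusRd+Flush  M[L2]=97
step 7: P2: load  L2  ⟶  ISS  (L2)  txn=∅  M[L2]=97
step 8: P1: load  L2  ⟶  ISS  (L2)  txn=∅  M[L2]=97
step 9: P0: store L2 := 31  ⟶  MII  (L2)  txn=BusRdX  M[L2]=97
step 10: P2: store L1 := 9  ⟶  IIM  (L1)  txn=BusRdX  M[L1]=0
step 11: P1: store L1 := 7  ⟶  IMI  (L1)  txn=BusRdX+Flush  M[L1]=9
step 12: P2: load  L0  ⟶  ISS  (L0)  txn=BusRd+Flush  M[L0]=48
step 13: P1: load  L2  ⟶  SSI  (L2)  txn=BusRd+Flush  M[L2]=31
step 14: P0: load  L2  ⟶  SSI  (L2)  txn=∅  M[L2]=31
step 15: P0: load  L2  ⟶  SSI  (L2)  txn=∅  M[L2]=31
step 16: P1: store L2 := 81  ⟶  IMI  (L2)  txn=BusRdX  M[L2]=31
step 17: P2: load  L0  ⟶  ISS  (L0)  txn=∅  M[L0]=48
step 18: P0: load  L2  ⟶  SSI  (L2)  txn=BusRd+Flush  M[L2]=81
step 19: P2: load  L2  ⟶  SSS  (L2)  txn=BusRd  M[L2]=81
step 20: P2: load  L2  ⟶  SSS  (L2)  txn=∅  M[L2]=81

invalidations = 1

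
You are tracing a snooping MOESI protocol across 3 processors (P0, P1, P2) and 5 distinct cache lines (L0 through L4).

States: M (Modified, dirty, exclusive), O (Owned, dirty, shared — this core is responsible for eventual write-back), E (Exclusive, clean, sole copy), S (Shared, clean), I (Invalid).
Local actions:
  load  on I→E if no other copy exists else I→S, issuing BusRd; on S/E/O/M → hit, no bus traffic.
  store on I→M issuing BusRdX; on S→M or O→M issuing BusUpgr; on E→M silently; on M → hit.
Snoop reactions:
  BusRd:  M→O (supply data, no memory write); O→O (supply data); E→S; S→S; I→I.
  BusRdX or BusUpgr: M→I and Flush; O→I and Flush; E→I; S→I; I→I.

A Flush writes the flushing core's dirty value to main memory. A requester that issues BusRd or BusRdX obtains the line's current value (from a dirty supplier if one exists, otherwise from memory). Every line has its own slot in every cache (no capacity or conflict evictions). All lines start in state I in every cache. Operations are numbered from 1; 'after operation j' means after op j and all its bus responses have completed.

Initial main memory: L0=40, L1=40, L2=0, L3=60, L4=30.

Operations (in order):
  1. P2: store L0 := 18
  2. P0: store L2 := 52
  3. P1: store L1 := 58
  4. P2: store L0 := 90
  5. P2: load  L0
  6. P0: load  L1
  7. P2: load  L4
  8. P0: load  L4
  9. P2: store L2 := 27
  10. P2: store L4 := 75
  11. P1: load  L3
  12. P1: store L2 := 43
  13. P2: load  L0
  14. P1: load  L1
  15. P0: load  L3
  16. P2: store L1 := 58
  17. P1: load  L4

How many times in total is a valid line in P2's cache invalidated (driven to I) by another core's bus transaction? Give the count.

invalidations = 1

[1] P2: store L0 := 18 | P0:I, P1:I, P2:M(18) | bus: BusRdX
[2] P0: store L2 := 52 | P0:M(52), P1:I, P2:I | bus: BusRdX
[3] P1: store L1 := 58 | P0:I, P1:M(58), P2:I | bus: BusRdX
[4] P2: store L0 := 90 | P0:I, P1:I, P2:M(90) | bus: none
[5] P2: load  L0 | P0:I, P1:I, P2:M(90) | bus: none
[6] P0: load  L1 | P0:S(58), P1:O(58), P2:I | bus: BusRd
[7] P2: load  L4 | P0:I, P1:I, P2:E(30) | bus: BusRd
[8] P0: load  L4 | P0:S(30), P1:I, P2:S(30) | bus: BusRd
[9] P2: store L2 := 27 | P0:I, P1:I, P2:M(27) | bus: BusRdX,Flush
[10] P2: store L4 := 75 | P0:I, P1:I, P2:M(75) | bus: BusUpgr
[11] P1: load  L3 | P0:I, P1:E(60), P2:I | bus: BusRd
[12] P1: store L2 := 43 | P0:I, P1:M(43), P2:I | bus: BusRdX,Flush
[13] P2: load  L0 | P0:I, P1:I, P2:M(90) | bus: none
[14] P1: load  L1 | P0:S(58), P1:O(58), P2:I | bus: none
[15] P0: load  L3 | P0:S(60), P1:S(60), P2:I | bus: BusRd
[16] P2: store L1 := 58 | P0:I, P1:I, P2:M(58) | bus: BusRdX,Flush
[17] P1: load  L4 | P0:I, P1:S(75), P2:O(75) | bus: BusRd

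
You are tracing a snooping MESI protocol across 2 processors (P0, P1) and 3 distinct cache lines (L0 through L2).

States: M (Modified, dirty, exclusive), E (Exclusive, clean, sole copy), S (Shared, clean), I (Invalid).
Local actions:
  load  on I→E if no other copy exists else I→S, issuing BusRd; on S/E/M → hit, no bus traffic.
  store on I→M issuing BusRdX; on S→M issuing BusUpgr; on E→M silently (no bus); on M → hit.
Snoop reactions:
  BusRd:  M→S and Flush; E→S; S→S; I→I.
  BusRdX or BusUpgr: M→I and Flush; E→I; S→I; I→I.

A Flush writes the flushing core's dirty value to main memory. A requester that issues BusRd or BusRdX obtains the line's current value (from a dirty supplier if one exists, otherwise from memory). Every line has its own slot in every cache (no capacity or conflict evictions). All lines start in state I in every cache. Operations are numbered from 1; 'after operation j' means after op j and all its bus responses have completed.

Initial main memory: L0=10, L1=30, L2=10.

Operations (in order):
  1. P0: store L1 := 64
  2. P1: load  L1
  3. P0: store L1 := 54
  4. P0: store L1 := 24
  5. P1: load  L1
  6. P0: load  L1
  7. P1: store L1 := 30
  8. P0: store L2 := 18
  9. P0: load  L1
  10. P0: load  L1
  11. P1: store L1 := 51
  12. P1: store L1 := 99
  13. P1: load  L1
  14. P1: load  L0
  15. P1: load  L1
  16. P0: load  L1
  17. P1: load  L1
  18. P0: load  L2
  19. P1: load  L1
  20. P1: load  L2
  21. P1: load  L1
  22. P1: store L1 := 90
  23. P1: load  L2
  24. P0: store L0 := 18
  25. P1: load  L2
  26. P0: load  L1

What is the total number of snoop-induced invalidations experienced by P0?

[1] P0: store L1 := 64 | P0:M(64), P1:I | bus: BusRdX
[2] P1: load  L1 | P0:S(64), P1:S(64) | bus: BusRd,Flush
[3] P0: store L1 := 54 | P0:M(54), P1:I | bus: BusUpgr
[4] P0: store L1 := 24 | P0:M(24), P1:I | bus: none
[5] P1: load  L1 | P0:S(24), P1:S(24) | bus: BusRd,Flush
[6] P0: load  L1 | P0:S(24), P1:S(24) | bus: none
[7] P1: store L1 := 30 | P0:I, P1:M(30) | bus: BusUpgr
[8] P0: store L2 := 18 | P0:M(18), P1:I | bus: BusRdX
[9] P0: load  L1 | P0:S(30), P1:S(30) | bus: BusRd,Flush
[10] P0: load  L1 | P0:S(30), P1:S(30) | bus: none
[11] P1: store L1 := 51 | P0:I, P1:M(51) | bus: BusUpgr
[12] P1: store L1 := 99 | P0:I, P1:M(99) | bus: none
[13] P1: load  L1 | P0:I, P1:M(99) | bus: none
[14] P1: load  L0 | P0:I, P1:E(10) | bus: BusRd
[15] P1: load  L1 | P0:I, P1:M(99) | bus: none
[16] P0: load  L1 | P0:S(99), P1:S(99) | bus: BusRd,Flush
[17] P1: load  L1 | P0:S(99), P1:S(99) | bus: none
[18] P0: load  L2 | P0:M(18), P1:I | bus: none
[19] P1: load  L1 | P0:S(99), P1:S(99) | bus: none
[20] P1: load  L2 | P0:S(18), P1:S(18) | bus: BusRd,Flush
[21] P1: load  L1 | P0:S(99), P1:S(99) | bus: none
[22] P1: store L1 := 90 | P0:I, P1:M(90) | bus: BusUpgr
[23] P1: load  L2 | P0:S(18), P1:S(18) | bus: none
[24] P0: store L0 := 18 | P0:M(18), P1:I | bus: BusRdX
[25] P1: load  L2 | P0:S(18), P1:S(18) | bus: none
[26] P0: load  L1 | P0:S(90), P1:S(90) | bus: BusRd,Flush

invalidations = 3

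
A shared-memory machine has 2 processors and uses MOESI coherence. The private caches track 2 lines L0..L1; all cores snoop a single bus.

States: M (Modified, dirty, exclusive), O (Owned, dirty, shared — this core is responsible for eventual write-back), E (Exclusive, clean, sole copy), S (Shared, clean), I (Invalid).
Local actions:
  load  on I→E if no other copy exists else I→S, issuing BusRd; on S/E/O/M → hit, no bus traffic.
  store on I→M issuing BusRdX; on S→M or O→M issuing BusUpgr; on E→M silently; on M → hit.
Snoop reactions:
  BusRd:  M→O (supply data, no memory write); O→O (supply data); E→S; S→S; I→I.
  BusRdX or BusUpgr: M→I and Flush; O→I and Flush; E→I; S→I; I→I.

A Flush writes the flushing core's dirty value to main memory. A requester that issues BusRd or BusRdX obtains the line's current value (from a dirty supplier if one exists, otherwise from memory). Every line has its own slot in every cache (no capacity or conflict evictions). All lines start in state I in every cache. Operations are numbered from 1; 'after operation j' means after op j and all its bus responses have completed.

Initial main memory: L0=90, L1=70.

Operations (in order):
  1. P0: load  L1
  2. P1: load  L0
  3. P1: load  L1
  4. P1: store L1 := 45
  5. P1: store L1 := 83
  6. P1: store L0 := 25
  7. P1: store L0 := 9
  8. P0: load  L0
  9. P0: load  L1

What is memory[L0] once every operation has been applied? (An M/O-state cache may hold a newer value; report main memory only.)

1. P0: load  L1  bus=[BusRd]  L1: P0=E P1=I  mem[L1]=70
2. P1: load  L0  bus=[BusRd]  L0: P0=I P1=E  mem[L0]=90
3. P1: load  L1  bus=[BusRd]  L1: P0=S P1=S  mem[L1]=70
4. P1: store L1 := 45  bus=[BusUpgr]  L1: P0=I P1=M  mem[L1]=70
5. P1: store L1 := 83  bus=[-]  L1: P0=I P1=M  mem[L1]=70
6. P1: store L0 := 25  bus=[-]  L0: P0=I P1=M  mem[L0]=90
7. P1: store L0 := 9  bus=[-]  L0: P0=I P1=M  mem[L0]=90
8. P0: load  L0  bus=[BusRd]  L0: P0=S P1=O  mem[L0]=90
9. P0: load  L1  bus=[BusRd]  L1: P0=S P1=O  mem[L1]=70

memory[L0] = 90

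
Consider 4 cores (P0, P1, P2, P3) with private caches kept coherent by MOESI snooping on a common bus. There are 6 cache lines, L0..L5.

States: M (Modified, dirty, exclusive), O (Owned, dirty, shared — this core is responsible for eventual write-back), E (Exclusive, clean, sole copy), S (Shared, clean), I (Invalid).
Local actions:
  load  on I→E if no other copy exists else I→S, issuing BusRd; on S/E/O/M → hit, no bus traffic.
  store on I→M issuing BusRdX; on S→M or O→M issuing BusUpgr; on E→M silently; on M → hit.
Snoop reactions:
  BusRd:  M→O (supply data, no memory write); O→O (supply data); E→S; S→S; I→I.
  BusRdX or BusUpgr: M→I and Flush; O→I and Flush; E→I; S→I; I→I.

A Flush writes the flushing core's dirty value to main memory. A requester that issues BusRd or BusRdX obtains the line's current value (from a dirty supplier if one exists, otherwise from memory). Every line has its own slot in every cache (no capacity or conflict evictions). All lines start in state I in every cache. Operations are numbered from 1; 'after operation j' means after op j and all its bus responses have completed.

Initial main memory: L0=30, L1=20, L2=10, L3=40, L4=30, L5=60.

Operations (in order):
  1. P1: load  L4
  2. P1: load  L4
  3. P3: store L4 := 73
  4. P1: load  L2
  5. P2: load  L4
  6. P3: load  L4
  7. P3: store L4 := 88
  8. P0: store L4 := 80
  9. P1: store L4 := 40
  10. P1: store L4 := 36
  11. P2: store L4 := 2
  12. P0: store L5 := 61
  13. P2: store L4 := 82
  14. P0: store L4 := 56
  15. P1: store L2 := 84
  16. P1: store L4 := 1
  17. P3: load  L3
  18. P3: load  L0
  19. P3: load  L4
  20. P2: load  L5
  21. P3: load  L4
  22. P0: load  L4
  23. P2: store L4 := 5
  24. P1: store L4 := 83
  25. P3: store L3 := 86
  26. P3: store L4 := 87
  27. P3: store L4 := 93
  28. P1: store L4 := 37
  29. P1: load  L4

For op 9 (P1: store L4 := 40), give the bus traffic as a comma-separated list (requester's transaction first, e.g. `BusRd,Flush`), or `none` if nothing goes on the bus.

1. P1: load  L4  bus=[BusRd]  L4: P0=I P1=E P2=I P3=I  mem[L4]=30
2. P1: load  L4  bus=[-]  L4: P0=I P1=E P2=I P3=I  mem[L4]=30
3. P3: store L4 := 73  bus=[BusRdX]  L4: P0=I P1=I P2=I P3=M  mem[L4]=30
4. P1: load  L2  bus=[BusRd]  L2: P0=I P1=E P2=I P3=I  mem[L2]=10
5. P2: load  L4  bus=[BusRd]  L4: P0=I P1=I P2=S P3=O  mem[L4]=30
6. P3: load  L4  bus=[-]  L4: P0=I P1=I P2=S P3=O  mem[L4]=30
7. P3: store L4 := 88  bus=[BusUpgr]  L4: P0=I P1=I P2=I P3=M  mem[L4]=30
8. P0: store L4 := 80  bus=[BusRdX,Flush]  L4: P0=M P1=I P2=I P3=I  mem[L4]=88
9. P1: store L4 := 40  bus=[BusRdX,Flush]  L4: P0=I P1=M P2=I P3=I  mem[L4]=80
10. P1: store L4 := 36  bus=[-]  L4: P0=I P1=M P2=I P3=I  mem[L4]=80
11. P2: store L4 := 2  bus=[BusRdX,Flush]  L4: P0=I P1=I P2=M P3=I  mem[L4]=36
12. P0: store L5 := 61  bus=[BusRdX]  L5: P0=M P1=I P2=I P3=I  mem[L5]=60
13. P2: store L4 := 82  bus=[-]  L4: P0=I P1=I P2=M P3=I  mem[L4]=36
14. P0: store L4 := 56  bus=[BusRdX,Flush]  L4: P0=M P1=I P2=I P3=I  mem[L4]=82
15. P1: store L2 := 84  bus=[-]  L2: P0=I P1=M P2=I P3=I  mem[L2]=10
16. P1: store L4 := 1  bus=[BusRdX,Flush]  L4: P0=I P1=M P2=I P3=I  mem[L4]=56
17. P3: load  L3  bus=[BusRd]  L3: P0=I P1=I P2=I P3=E  mem[L3]=40
18. P3: load  L0  bus=[BusRd]  L0: P0=I P1=I P2=I P3=E  mem[L0]=30
19. P3: load  L4  bus=[BusRd]  L4: P0=I P1=O P2=I P3=S  mem[L4]=56
20. P2: load  L5  bus=[BusRd]  L5: P0=O P1=I P2=S P3=I  mem[L5]=60
21. P3: load  L4  bus=[-]  L4: P0=I P1=O P2=I P3=S  mem[L4]=56
22. P0: load  L4  bus=[BusRd]  L4: P0=S P1=O P2=I P3=S  mem[L4]=56
23. P2: store L4 := 5  bus=[BusRdX,Flush]  L4: P0=I P1=I P2=M P3=I  mem[L4]=1
24. P1: store L4 := 83  bus=[BusRdX,Flush]  L4: P0=I P1=M P2=I P3=I  mem[L4]=5
25. P3: store L3 := 86  bus=[-]  L3: P0=I P1=I P2=I P3=M  mem[L3]=40
26. P3: store L4 := 87  bus=[BusRdX,Flush]  L4: P0=I P1=I P2=I P3=M  mem[L4]=83
27. P3: store L4 := 93  bus=[-]  L4: P0=I P1=I P2=I P3=M  mem[L4]=83
28. P1: store L4 := 37  bus=[BusRdX,Flush]  L4: P0=I P1=M P2=I P3=I  mem[L4]=93
29. P1: load  L4  bus=[-]  L4: P0=I P1=M P2=I P3=I  mem[L4]=93

bus = BusRdX,Flush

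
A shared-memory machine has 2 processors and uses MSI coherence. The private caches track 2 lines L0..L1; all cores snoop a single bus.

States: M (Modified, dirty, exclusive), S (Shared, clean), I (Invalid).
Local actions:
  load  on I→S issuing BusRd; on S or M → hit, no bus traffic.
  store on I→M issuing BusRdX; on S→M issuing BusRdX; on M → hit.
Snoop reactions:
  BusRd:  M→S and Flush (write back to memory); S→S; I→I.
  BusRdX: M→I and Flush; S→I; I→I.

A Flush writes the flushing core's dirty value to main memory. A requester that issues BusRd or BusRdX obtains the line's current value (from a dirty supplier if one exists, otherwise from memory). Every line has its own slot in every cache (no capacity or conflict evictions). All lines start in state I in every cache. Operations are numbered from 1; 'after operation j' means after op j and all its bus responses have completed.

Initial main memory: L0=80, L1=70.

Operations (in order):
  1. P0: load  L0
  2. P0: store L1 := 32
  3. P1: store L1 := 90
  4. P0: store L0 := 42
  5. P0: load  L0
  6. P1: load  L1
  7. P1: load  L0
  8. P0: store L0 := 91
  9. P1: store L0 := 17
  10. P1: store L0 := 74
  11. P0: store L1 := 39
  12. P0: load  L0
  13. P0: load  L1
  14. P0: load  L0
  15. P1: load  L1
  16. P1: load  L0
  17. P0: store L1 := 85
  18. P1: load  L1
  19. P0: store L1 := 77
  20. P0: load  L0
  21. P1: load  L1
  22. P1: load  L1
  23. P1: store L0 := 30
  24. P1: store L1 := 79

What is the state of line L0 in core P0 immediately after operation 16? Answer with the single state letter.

state = S

[1] P0: load  L0 | P0:S(80), P1:I | bus: BusRd
[2] P0: store L1 := 32 | P0:M(32), P1:I | bus: BusRdX
[3] P1: store L1 := 90 | P0:I, P1:M(90) | bus: BusRdX,Flush
[4] P0: store L0 := 42 | P0:M(42), P1:I | bus: BusRdX
[5] P0: load  L0 | P0:M(42), P1:I | bus: none
[6] P1: load  L1 | P0:I, P1:M(90) | bus: none
[7] P1: load  L0 | P0:S(42), P1:S(42) | bus: BusRd,Flush
[8] P0: store L0 := 91 | P0:M(91), P1:I | bus: BusRdX
[9] P1: store L0 := 17 | P0:I, P1:M(17) | bus: BusRdX,Flush
[10] P1: store L0 := 74 | P0:I, P1:M(74) | bus: none
[11] P0: store L1 := 39 | P0:M(39), P1:I | bus: BusRdX,Flush
[12] P0: load  L0 | P0:S(74), P1:S(74) | bus: BusRd,Flush
[13] P0: load  L1 | P0:M(39), P1:I | bus: none
[14] P0: load  L0 | P0:S(74), P1:S(74) | bus: none
[15] P1: load  L1 | P0:S(39), P1:S(39) | bus: BusRd,Flush
[16] P1: load  L0 | P0:S(74), P1:S(74) | bus: none
[17] P0: store L1 := 85 | P0:M(85), P1:I | bus: BusRdX
[18] P1: load  L1 | P0:S(85), P1:S(85) | bus: BusRd,Flush
[19] P0: store L1 := 77 | P0:M(77), P1:I | bus: BusRdX
[20] P0: load  L0 | P0:S(74), P1:S(74) | bus: none
[21] P1: load  L1 | P0:S(77), P1:S(77) | bus: BusRd,Flush
[22] P1: load  L1 | P0:S(77), P1:S(77) | bus: none
[23] P1: store L0 := 30 | P0:I, P1:M(30) | bus: BusRdX
[24] P1: store L1 := 79 | P0:I, P1:M(79) | bus: BusRdX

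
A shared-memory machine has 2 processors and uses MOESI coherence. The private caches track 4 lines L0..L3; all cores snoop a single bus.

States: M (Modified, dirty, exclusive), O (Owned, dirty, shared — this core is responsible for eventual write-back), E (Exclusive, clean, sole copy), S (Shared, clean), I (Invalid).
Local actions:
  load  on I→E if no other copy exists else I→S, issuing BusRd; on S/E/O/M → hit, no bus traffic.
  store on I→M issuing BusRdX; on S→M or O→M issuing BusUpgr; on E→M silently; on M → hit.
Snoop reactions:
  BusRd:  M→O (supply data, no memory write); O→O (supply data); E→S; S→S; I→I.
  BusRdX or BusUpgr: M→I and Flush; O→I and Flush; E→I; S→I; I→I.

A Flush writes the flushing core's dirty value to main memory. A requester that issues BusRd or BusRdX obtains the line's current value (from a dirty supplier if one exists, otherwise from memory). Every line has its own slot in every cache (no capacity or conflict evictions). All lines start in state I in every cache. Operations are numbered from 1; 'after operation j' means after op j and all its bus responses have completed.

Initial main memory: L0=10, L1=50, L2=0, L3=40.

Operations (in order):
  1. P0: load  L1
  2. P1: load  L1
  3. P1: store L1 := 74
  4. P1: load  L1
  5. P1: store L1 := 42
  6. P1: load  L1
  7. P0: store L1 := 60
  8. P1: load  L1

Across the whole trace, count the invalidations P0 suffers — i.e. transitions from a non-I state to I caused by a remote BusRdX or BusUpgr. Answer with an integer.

invalidations = 1

1. P0: load  L1  bus=[BusRd]  L1: P0=E P1=I  mem[L1]=50
2. P1: load  L1  bus=[BusRd]  L1: P0=S P1=S  mem[L1]=50
3. P1: store L1 := 74  bus=[BusUpgr]  L1: P0=I P1=M  mem[L1]=50
4. P1: load  L1  bus=[-]  L1: P0=I P1=M  mem[L1]=50
5. P1: store L1 := 42  bus=[-]  L1: P0=I P1=M  mem[L1]=50
6. P1: load  L1  bus=[-]  L1: P0=I P1=M  mem[L1]=50
7. P0: store L1 := 60  bus=[BusRdX,Flush]  L1: P0=M P1=I  mem[L1]=42
8. P1: load  L1  bus=[BusRd]  L1: P0=O P1=S  mem[L1]=42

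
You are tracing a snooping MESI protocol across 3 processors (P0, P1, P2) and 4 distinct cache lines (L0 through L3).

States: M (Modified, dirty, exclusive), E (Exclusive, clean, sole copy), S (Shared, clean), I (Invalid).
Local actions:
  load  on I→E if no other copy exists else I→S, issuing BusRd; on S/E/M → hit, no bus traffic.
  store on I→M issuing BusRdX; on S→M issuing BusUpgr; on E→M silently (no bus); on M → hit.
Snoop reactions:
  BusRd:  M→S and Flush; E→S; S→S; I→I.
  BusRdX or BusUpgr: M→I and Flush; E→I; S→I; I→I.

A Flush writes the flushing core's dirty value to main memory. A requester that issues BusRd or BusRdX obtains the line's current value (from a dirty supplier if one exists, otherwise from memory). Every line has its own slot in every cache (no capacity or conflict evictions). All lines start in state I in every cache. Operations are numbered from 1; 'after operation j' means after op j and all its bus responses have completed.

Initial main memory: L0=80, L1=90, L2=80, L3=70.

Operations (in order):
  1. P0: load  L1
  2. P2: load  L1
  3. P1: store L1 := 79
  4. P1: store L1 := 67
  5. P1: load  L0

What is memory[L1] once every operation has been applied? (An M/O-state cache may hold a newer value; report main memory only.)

1. P0: load  L1  bus=[BusRd]  L1: P0=E P1=I P2=I  mem[L1]=90
2. P2: load  L1  bus=[BusRd]  L1: P0=S P1=I P2=S  mem[L1]=90
3. P1: store L1 := 79  bus=[BusRdX]  L1: P0=I P1=M P2=I  mem[L1]=90
4. P1: store L1 := 67  bus=[-]  L1: P0=I P1=M P2=I  mem[L1]=90
5. P1: load  L0  bus=[BusRd]  L0: P0=I P1=E P2=I  mem[L0]=80

memory[L1] = 90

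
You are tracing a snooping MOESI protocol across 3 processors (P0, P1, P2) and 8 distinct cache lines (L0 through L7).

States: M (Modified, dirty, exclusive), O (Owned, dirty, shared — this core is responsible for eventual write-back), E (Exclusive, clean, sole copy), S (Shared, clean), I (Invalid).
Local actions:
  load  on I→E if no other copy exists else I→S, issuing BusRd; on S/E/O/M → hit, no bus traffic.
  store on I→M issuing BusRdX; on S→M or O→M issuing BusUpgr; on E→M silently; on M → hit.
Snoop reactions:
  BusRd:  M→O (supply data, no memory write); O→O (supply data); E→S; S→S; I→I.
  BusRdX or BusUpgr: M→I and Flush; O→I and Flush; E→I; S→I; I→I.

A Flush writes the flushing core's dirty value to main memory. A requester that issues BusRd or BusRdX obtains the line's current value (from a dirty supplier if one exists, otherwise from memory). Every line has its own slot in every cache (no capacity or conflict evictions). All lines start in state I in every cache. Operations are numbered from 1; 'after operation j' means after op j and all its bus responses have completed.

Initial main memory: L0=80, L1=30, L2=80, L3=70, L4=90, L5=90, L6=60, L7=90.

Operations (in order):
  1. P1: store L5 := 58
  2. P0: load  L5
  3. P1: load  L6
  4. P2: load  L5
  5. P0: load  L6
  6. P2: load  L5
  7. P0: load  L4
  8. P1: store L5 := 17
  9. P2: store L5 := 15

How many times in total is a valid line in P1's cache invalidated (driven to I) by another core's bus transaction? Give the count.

invalidations = 1

1. P1: store L5 := 58  bus=[BusRdX]  L5: P0=I P1=M P2=I  mem[L5]=90
2. P0: load  L5  bus=[BusRd]  L5: P0=S P1=O P2=I  mem[L5]=90
3. P1: load  L6  bus=[BusRd]  L6: P0=I P1=E P2=I  mem[L6]=60
4. P2: load  L5  bus=[BusRd]  L5: P0=S P1=O P2=S  mem[L5]=90
5. P0: load  L6  bus=[BusRd]  L6: P0=S P1=S P2=I  mem[L6]=60
6. P2: load  L5  bus=[-]  L5: P0=S P1=O P2=S  mem[L5]=90
7. P0: load  L4  bus=[BusRd]  L4: P0=E P1=I P2=I  mem[L4]=90
8. P1: store L5 := 17  bus=[BusUpgr]  L5: P0=I P1=M P2=I  mem[L5]=90
9. P2: store L5 := 15  bus=[BusRdX,Flush]  L5: P0=I P1=I P2=M  mem[L5]=17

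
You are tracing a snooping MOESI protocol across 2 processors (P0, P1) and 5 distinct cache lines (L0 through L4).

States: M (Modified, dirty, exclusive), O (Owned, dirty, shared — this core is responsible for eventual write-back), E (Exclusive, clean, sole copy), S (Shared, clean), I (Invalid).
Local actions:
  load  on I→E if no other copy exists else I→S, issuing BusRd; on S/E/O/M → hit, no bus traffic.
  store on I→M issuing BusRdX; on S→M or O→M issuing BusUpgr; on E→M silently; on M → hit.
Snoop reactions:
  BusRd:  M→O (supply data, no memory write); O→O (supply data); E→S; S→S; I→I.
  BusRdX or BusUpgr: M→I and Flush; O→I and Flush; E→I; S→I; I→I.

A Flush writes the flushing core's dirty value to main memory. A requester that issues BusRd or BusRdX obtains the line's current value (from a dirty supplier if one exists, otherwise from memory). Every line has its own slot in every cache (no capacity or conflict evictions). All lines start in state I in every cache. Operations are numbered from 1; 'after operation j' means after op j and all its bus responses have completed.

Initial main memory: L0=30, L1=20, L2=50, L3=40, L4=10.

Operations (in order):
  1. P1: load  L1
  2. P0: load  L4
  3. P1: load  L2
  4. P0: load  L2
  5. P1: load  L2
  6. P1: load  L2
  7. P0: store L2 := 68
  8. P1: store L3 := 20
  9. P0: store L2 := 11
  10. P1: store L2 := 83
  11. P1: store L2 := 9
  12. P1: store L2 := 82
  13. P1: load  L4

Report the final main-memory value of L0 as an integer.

memory[L0] = 30

1. P1: load  L1  bus=[BusRd]  L1: P0=I P1=E  mem[L1]=20
2. P0: load  L4  bus=[BusRd]  L4: P0=E P1=I  mem[L4]=10
3. P1: load  L2  bus=[BusRd]  L2: P0=I P1=E  mem[L2]=50
4. P0: load  L2  bus=[BusRd]  L2: P0=S P1=S  mem[L2]=50
5. P1: load  L2  bus=[-]  L2: P0=S P1=S  mem[L2]=50
6. P1: load  L2  bus=[-]  L2: P0=S P1=S  mem[L2]=50
7. P0: store L2 := 68  bus=[BusUpgr]  L2: P0=M P1=I  mem[L2]=50
8. P1: store L3 := 20  bus=[BusRdX]  L3: P0=I P1=M  mem[L3]=40
9. P0: store L2 := 11  bus=[-]  L2: P0=M P1=I  mem[L2]=50
10. P1: store L2 := 83  bus=[BusRdX,Flush]  L2: P0=I P1=M  mem[L2]=11
11. P1: store L2 := 9  bus=[-]  L2: P0=I P1=M  mem[L2]=11
12. P1: store L2 := 82  bus=[-]  L2: P0=I P1=M  mem[L2]=11
13. P1: load  L4  bus=[BusRd]  L4: P0=S P1=S  mem[L4]=10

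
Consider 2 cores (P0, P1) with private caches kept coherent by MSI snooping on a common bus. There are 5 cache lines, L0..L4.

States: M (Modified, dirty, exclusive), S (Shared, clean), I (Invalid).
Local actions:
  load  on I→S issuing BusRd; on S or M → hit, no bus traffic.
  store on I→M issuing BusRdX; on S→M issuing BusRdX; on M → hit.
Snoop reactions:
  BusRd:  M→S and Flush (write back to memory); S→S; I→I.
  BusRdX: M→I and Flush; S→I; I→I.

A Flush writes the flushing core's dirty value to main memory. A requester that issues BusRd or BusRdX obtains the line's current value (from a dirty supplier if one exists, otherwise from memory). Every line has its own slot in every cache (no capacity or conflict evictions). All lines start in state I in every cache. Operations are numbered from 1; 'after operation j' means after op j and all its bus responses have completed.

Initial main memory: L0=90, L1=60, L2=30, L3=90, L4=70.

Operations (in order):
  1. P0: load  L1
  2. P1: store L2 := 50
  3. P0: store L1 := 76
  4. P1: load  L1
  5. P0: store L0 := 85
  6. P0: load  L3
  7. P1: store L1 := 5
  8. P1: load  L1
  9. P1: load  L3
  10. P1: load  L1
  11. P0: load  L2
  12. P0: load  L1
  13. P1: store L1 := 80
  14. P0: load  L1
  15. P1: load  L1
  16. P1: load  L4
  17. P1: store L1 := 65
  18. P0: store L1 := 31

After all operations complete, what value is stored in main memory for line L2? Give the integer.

memory[L2] = 50

  op1 P0: load  L1 → S/I on L1; bus BusRd; mem=60
  op2 P1: store L2 := 50 → I/M on L2; bus BusRdX; mem=30
  op3 P0: store L1 := 76 → M/I on L1; bus BusRdX; mem=60
  op4 P1: load  L1 → S/S on L1; bus BusRd Flush; mem=76
  op5 P0: store L0 := 85 → M/I on L0; bus BusRdX; mem=90
  op6 P0: load  L3 → S/I on L3; bus BusRd; mem=90
  op7 P1: store L1 := 5 → I/M on L1; bus BusRdX; mem=76
  op8 P1: load  L1 → I/M on L1; bus (none); mem=76
  op9 P1: load  L3 → S/S on L3; bus BusRd; mem=90
  op10 P1: load  L1 → I/M on L1; bus (none); mem=76
  op11 P0: load  L2 → S/S on L2; bus BusRd Flush; mem=50
  op12 P0: load  L1 → S/S on L1; bus BusRd Flush; mem=5
  op13 P1: store L1 := 80 → I/M on L1; bus BusRdX; mem=5
  op14 P0: load  L1 → S/S on L1; bus BusRd Flush; mem=80
  op15 P1: load  L1 → S/S on L1; bus (none); mem=80
  op16 P1: load  L4 → I/S on L4; bus BusRd; mem=70
  op17 P1: store L1 := 65 → I/M on L1; bus BusRdX; mem=80
  op18 P0: store L1 := 31 → M/I on L1; bus BusRdX Flush; mem=65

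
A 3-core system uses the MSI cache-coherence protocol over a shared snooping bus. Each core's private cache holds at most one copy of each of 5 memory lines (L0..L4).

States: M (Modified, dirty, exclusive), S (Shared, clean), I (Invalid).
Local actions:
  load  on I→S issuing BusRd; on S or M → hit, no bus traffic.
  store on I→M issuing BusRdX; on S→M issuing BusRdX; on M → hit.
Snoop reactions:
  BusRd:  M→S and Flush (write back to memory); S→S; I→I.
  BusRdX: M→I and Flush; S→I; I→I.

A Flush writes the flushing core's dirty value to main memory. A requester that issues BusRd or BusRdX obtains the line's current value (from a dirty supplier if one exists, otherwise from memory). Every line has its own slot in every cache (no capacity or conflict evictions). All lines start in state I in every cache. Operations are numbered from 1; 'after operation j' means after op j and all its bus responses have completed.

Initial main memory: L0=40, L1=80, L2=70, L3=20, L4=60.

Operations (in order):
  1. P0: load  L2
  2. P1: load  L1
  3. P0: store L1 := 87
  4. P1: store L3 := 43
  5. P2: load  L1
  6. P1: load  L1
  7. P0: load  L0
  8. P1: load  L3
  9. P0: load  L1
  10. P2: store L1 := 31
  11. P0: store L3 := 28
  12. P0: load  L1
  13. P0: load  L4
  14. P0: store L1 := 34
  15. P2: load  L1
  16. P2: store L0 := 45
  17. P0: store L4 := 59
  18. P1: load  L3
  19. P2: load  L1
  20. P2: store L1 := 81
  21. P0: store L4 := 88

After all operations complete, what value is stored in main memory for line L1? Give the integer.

step 1: P0: load  L2  ⟶  SII  (L2)  txn=BusRd  M[L2]=70
step 2: P1: load  L1  ⟶  ISI  (L1)  txn=BusRd  M[L1]=80
step 3: P0: store L1 := 87  ⟶  MII  (L1)  txn=BusRdX  M[L1]=80
step 4: P1: store L3 := 43  ⟶  IMI  (L3)  txn=BusRdX  M[L3]=20
step 5: P2: load  L1  ⟶  SIS  (L1)  txn=BusRd+Flush  M[L1]=87
step 6: P1: load  L1  ⟶  SSS  (L1)  txn=BusRd  M[L1]=87
step 7: P0: load  L0  ⟶  SII  (L0)  txn=BusRd  M[L0]=40
step 8: P1: load  L3  ⟶  IMI  (L3)  txn=∅  M[L3]=20
step 9: P0: load  L1  ⟶  SSS  (L1)  txn=∅  M[L1]=87
step 10: P2: store L1 := 31  ⟶  IIM  (L1)  txn=BusRdX  M[L1]=87
step 11: P0: store L3 := 28  ⟶  MII  (L3)  txn=BusRdX+Flush  M[L3]=43
step 12: P0: load  L1  ⟶  SIS  (L1)  txn=BusRd+Flush  M[L1]=31
step 13: P0: load  L4  ⟶  SII  (L4)  txn=BusRd  M[L4]=60
step 14: P0: store L1 := 34  ⟶  MII  (L1)  txn=BusRdX  M[L1]=31
step 15: P2: load  L1  ⟶  SIS  (L1)  txn=BusRd+Flush  M[L1]=34
step 16: P2: store L0 := 45  ⟶  IIM  (L0)  txn=BusRdX  M[L0]=40
step 17: P0: store L4 := 59  ⟶  MII  (L4)  txn=BusRdX  M[L4]=60
step 18: P1: load  L3  ⟶  SSI  (L3)  txn=BusRd+Flush  M[L3]=28
step 19: P2: load  L1  ⟶  SIS  (L1)  txn=∅  M[L1]=34
step 20: P2: store L1 := 81  ⟶  IIM  (L1)  txn=BusRdX  M[L1]=34
step 21: P0: store L4 := 88  ⟶  MII  (L4)  txn=∅  M[L4]=60

memory[L1] = 34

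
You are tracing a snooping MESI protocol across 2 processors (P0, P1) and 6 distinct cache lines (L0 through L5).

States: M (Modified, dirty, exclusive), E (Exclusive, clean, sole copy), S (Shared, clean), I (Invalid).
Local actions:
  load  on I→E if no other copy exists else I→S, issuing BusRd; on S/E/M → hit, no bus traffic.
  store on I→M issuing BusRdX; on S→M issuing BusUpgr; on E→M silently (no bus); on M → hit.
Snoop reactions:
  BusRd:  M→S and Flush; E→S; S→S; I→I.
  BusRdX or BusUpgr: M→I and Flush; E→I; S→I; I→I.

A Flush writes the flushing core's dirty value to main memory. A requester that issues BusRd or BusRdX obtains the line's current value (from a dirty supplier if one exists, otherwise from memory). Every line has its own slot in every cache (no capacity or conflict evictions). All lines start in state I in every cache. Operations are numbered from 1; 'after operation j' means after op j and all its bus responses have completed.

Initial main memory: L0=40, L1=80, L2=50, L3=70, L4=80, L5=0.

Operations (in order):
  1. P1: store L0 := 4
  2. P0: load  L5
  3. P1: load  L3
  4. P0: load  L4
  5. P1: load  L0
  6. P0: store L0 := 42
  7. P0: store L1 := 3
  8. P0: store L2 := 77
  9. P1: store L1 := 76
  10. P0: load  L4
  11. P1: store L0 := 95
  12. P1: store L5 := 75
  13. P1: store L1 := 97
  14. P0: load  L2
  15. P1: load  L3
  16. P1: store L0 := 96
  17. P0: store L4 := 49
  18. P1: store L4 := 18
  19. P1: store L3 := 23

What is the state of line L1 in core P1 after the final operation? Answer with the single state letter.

state = M

  op1 P1: store L0 := 4 → I/M on L0; bus BusRdX; mem=40
  op2 P0: load  L5 → E/I on L5; bus BusRd; mem=0
  op3 P1: load  L3 → I/E on L3; bus BusRd; mem=70
  op4 P0: load  L4 → E/I on L4; bus BusRd; mem=80
  op5 P1: load  L0 → I/M on L0; bus (none); mem=40
  op6 P0: store L0 := 42 → M/I on L0; bus BusRdX Flush; mem=4
  op7 P0: store L1 := 3 → M/I on L1; bus BusRdX; mem=80
  op8 P0: store L2 := 77 → M/I on L2; bus BusRdX; mem=50
  op9 P1: store L1 := 76 → I/M on L1; bus BusRdX Flush; mem=3
  op10 P0: load  L4 → E/I on L4; bus (none); mem=80
  op11 P1: store L0 := 95 → I/M on L0; bus BusRdX Flush; mem=42
  op12 P1: store L5 := 75 → I/M on L5; bus BusRdX; mem=0
  op13 P1: store L1 := 97 → I/M on L1; bus (none); mem=3
  op14 P0: load  L2 → M/I on L2; bus (none); mem=50
  op15 P1: load  L3 → I/E on L3; bus (none); mem=70
  op16 P1: store L0 := 96 → I/M on L0; bus (none); mem=42
  op17 P0: store L4 := 49 → M/I on L4; bus (none); mem=80
  op18 P1: store L4 := 18 → I/M on L4; bus BusRdX Flush; mem=49
  op19 P1: store L3 := 23 → I/M on L3; bus (none); mem=70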